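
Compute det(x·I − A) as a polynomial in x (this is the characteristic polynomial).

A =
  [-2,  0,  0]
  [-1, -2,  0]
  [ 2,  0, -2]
x^3 + 6*x^2 + 12*x + 8

Expanding det(x·I − A) (e.g. by cofactor expansion or by noting that A is similar to its Jordan form J, which has the same characteristic polynomial as A) gives
  χ_A(x) = x^3 + 6*x^2 + 12*x + 8
which factors as (x + 2)^3. The eigenvalues (with algebraic multiplicities) are λ = -2 with multiplicity 3.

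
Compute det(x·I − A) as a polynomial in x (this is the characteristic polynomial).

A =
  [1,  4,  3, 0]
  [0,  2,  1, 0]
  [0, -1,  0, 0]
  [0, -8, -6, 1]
x^4 - 4*x^3 + 6*x^2 - 4*x + 1

Expanding det(x·I − A) (e.g. by cofactor expansion or by noting that A is similar to its Jordan form J, which has the same characteristic polynomial as A) gives
  χ_A(x) = x^4 - 4*x^3 + 6*x^2 - 4*x + 1
which factors as (x - 1)^4. The eigenvalues (with algebraic multiplicities) are λ = 1 with multiplicity 4.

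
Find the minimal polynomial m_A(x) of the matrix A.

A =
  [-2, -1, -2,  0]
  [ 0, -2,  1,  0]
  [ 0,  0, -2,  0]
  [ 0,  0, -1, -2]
x^3 + 6*x^2 + 12*x + 8

The characteristic polynomial is χ_A(x) = (x + 2)^4, so the eigenvalues are known. The minimal polynomial is
  m_A(x) = Π_λ (x − λ)^{k_λ}
where k_λ is the size of the *largest* Jordan block for λ (equivalently, the smallest k with (A − λI)^k v = 0 for every generalised eigenvector v of λ).

  λ = -2: largest Jordan block has size 3, contributing (x + 2)^3

So m_A(x) = (x + 2)^3 = x^3 + 6*x^2 + 12*x + 8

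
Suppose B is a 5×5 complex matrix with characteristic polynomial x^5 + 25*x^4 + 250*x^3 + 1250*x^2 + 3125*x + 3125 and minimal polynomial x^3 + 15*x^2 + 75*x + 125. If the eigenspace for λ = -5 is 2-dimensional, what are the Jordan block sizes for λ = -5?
Block sizes for λ = -5: [3, 2]

Step 1 — from the characteristic polynomial, algebraic multiplicity of λ = -5 is 5. From dim ker(B − (-5)·I) = 2, there are exactly 2 Jordan blocks for λ = -5.
Step 2 — from the minimal polynomial, the factor (x + 5)^3 tells us the largest block for λ = -5 has size 3.
Step 3 — with total size 5, 2 blocks, and largest block 3, the block sizes (in nonincreasing order) are [3, 2].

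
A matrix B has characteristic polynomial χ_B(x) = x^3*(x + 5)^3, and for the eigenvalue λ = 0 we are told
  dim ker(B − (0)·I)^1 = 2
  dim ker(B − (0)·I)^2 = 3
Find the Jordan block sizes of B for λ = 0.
Block sizes for λ = 0: [2, 1]

From the dimensions of kernels of powers, the number of Jordan blocks of size at least j is d_j − d_{j−1} where d_j = dim ker(N^j) (with d_0 = 0). Computing the differences gives [2, 1].
The number of blocks of size exactly k is (#blocks of size ≥ k) − (#blocks of size ≥ k + 1), so the partition is: 1 block(s) of size 1, 1 block(s) of size 2.
In nonincreasing order the block sizes are [2, 1].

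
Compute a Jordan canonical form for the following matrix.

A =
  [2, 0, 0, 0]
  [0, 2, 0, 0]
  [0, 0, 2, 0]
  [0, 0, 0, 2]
J_1(2) ⊕ J_1(2) ⊕ J_1(2) ⊕ J_1(2)

The characteristic polynomial is
  det(x·I − A) = x^4 - 8*x^3 + 24*x^2 - 32*x + 16 = (x - 2)^4

Eigenvalues and multiplicities (the geometric multiplicity of λ is n − rank(A − λI), which equals the number of Jordan blocks for λ):
  λ = 2: algebraic multiplicity = 4, geometric multiplicity = 4

Determining the block sizes for each eigenvalue:
  λ = 2: gm = am = 4, so every block has size 1 → block sizes [1, 1, 1, 1]

Assembling the blocks gives a Jordan form
J =
  [2, 0, 0, 0]
  [0, 2, 0, 0]
  [0, 0, 2, 0]
  [0, 0, 0, 2]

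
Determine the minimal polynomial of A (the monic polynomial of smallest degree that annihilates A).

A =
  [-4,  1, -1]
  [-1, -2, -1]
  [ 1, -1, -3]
x^3 + 9*x^2 + 27*x + 27

The characteristic polynomial is χ_A(x) = (x + 3)^3, so the eigenvalues are known. The minimal polynomial is
  m_A(x) = Π_λ (x − λ)^{k_λ}
where k_λ is the size of the *largest* Jordan block for λ (equivalently, the smallest k with (A − λI)^k v = 0 for every generalised eigenvector v of λ).

  λ = -3: largest Jordan block has size 3, contributing (x + 3)^3

So m_A(x) = (x + 3)^3 = x^3 + 9*x^2 + 27*x + 27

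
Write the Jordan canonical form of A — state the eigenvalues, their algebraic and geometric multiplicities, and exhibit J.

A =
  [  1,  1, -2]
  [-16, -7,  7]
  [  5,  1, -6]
J_3(-4)

The characteristic polynomial is
  det(x·I − A) = x^3 + 12*x^2 + 48*x + 64 = (x + 4)^3

Eigenvalues and multiplicities (the geometric multiplicity of λ is n − rank(A − λI), which equals the number of Jordan blocks for λ):
  λ = -4: algebraic multiplicity = 3, geometric multiplicity = 1

Determining the block sizes for each eigenvalue:
  λ = -4: one block (gm = 1), so the single block has size am = 3 → block sizes [3]

Assembling the blocks gives a Jordan form
J =
  [-4,  1,  0]
  [ 0, -4,  1]
  [ 0,  0, -4]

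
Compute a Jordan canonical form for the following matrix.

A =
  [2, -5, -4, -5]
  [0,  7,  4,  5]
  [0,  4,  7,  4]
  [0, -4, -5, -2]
J_1(2) ⊕ J_1(2) ⊕ J_2(5)

The characteristic polynomial is
  det(x·I − A) = x^4 - 14*x^3 + 69*x^2 - 140*x + 100 = (x - 5)^2*(x - 2)^2

Eigenvalues and multiplicities (the geometric multiplicity of λ is n − rank(A − λI), which equals the number of Jordan blocks for λ):
  λ = 2: algebraic multiplicity = 2, geometric multiplicity = 2
  λ = 5: algebraic multiplicity = 2, geometric multiplicity = 1

Determining the block sizes for each eigenvalue:
  λ = 2: gm = am = 2, so every block has size 1 → block sizes [1, 1]
  λ = 5: one block (gm = 1), so the single block has size am = 2 → block sizes [2]

Assembling the blocks gives a Jordan form
J =
  [2, 0, 0, 0]
  [0, 2, 0, 0]
  [0, 0, 5, 1]
  [0, 0, 0, 5]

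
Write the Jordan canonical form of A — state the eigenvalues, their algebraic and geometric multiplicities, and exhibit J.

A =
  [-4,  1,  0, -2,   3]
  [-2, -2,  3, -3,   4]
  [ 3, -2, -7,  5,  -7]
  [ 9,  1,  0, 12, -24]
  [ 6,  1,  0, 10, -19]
J_3(-4) ⊕ J_2(-4)

The characteristic polynomial is
  det(x·I − A) = x^5 + 20*x^4 + 160*x^3 + 640*x^2 + 1280*x + 1024 = (x + 4)^5

Eigenvalues and multiplicities (the geometric multiplicity of λ is n − rank(A − λI), which equals the number of Jordan blocks for λ):
  λ = -4: algebraic multiplicity = 5, geometric multiplicity = 2

Determining the block sizes for each eigenvalue:
  λ = -4: with am = 5 and gm = 2, the partition is not yet determined (e.g. several partitions of 5 into 2 parts exist). Let N = A − (-4)·I. Computing rank(N^1) = 3, rank(N^2) = 1, rank(N^3) = 0; the number of blocks of size ≥ j is rank(N^{j−1}) − rank(N^j), giving [2, 2, 1]. So we have 1 block(s) of size 3, 1 block(s) of size 2 → block sizes [3, 2]

Assembling the blocks gives a Jordan form
J =
  [-4,  1,  0,  0,  0]
  [ 0, -4,  1,  0,  0]
  [ 0,  0, -4,  0,  0]
  [ 0,  0,  0, -4,  1]
  [ 0,  0,  0,  0, -4]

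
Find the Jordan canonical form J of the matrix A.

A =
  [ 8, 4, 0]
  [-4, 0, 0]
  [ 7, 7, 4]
J_2(4) ⊕ J_1(4)

The characteristic polynomial is
  det(x·I − A) = x^3 - 12*x^2 + 48*x - 64 = (x - 4)^3

Eigenvalues and multiplicities (the geometric multiplicity of λ is n − rank(A − λI), which equals the number of Jordan blocks for λ):
  λ = 4: algebraic multiplicity = 3, geometric multiplicity = 2

Determining the block sizes for each eigenvalue:
  λ = 4: 2 blocks summing to 3 forces exactly one block of size 2 and the rest size 1 → block sizes [2, 1]

Assembling the blocks gives a Jordan form
J =
  [4, 1, 0]
  [0, 4, 0]
  [0, 0, 4]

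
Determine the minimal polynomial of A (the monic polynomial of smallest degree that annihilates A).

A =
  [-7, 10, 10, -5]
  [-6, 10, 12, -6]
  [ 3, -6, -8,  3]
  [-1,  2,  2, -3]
x^2 + 4*x + 4

The characteristic polynomial is χ_A(x) = (x + 2)^4, so the eigenvalues are known. The minimal polynomial is
  m_A(x) = Π_λ (x − λ)^{k_λ}
where k_λ is the size of the *largest* Jordan block for λ (equivalently, the smallest k with (A − λI)^k v = 0 for every generalised eigenvector v of λ).

  λ = -2: largest Jordan block has size 2, contributing (x + 2)^2

So m_A(x) = (x + 2)^2 = x^2 + 4*x + 4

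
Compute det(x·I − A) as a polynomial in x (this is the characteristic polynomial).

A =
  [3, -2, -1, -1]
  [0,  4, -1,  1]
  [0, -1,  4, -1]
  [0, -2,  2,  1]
x^4 - 12*x^3 + 54*x^2 - 108*x + 81

Expanding det(x·I − A) (e.g. by cofactor expansion or by noting that A is similar to its Jordan form J, which has the same characteristic polynomial as A) gives
  χ_A(x) = x^4 - 12*x^3 + 54*x^2 - 108*x + 81
which factors as (x - 3)^4. The eigenvalues (with algebraic multiplicities) are λ = 3 with multiplicity 4.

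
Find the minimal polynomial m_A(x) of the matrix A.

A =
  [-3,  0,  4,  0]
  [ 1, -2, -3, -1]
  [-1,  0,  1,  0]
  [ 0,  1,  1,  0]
x^2 + 2*x + 1

The characteristic polynomial is χ_A(x) = (x + 1)^4, so the eigenvalues are known. The minimal polynomial is
  m_A(x) = Π_λ (x − λ)^{k_λ}
where k_λ is the size of the *largest* Jordan block for λ (equivalently, the smallest k with (A − λI)^k v = 0 for every generalised eigenvector v of λ).

  λ = -1: largest Jordan block has size 2, contributing (x + 1)^2

So m_A(x) = (x + 1)^2 = x^2 + 2*x + 1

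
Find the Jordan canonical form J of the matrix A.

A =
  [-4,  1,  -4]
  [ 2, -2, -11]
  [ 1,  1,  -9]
J_3(-5)

The characteristic polynomial is
  det(x·I − A) = x^3 + 15*x^2 + 75*x + 125 = (x + 5)^3

Eigenvalues and multiplicities (the geometric multiplicity of λ is n − rank(A − λI), which equals the number of Jordan blocks for λ):
  λ = -5: algebraic multiplicity = 3, geometric multiplicity = 1

Determining the block sizes for each eigenvalue:
  λ = -5: one block (gm = 1), so the single block has size am = 3 → block sizes [3]

Assembling the blocks gives a Jordan form
J =
  [-5,  1,  0]
  [ 0, -5,  1]
  [ 0,  0, -5]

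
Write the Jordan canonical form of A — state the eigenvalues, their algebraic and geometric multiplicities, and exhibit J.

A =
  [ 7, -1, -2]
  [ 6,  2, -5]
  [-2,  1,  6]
J_3(5)

The characteristic polynomial is
  det(x·I − A) = x^3 - 15*x^2 + 75*x - 125 = (x - 5)^3

Eigenvalues and multiplicities (the geometric multiplicity of λ is n − rank(A − λI), which equals the number of Jordan blocks for λ):
  λ = 5: algebraic multiplicity = 3, geometric multiplicity = 1

Determining the block sizes for each eigenvalue:
  λ = 5: one block (gm = 1), so the single block has size am = 3 → block sizes [3]

Assembling the blocks gives a Jordan form
J =
  [5, 1, 0]
  [0, 5, 1]
  [0, 0, 5]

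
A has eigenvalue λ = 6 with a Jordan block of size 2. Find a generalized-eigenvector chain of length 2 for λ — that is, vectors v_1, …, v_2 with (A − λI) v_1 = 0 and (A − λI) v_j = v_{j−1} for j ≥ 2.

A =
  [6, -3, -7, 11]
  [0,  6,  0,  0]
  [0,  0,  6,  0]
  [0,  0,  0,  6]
A Jordan chain for λ = 6 of length 2:
v_1 = (-3, 0, 0, 0)ᵀ
v_2 = (0, 1, 0, 0)ᵀ

Let N = A − (6)·I. We want v_2 with N^2 v_2 = 0 but N^1 v_2 ≠ 0; then v_{j-1} := N · v_j for j = 2, …, 2.

Pick v_2 = (0, 1, 0, 0)ᵀ.
Then v_1 = N · v_2 = (-3, 0, 0, 0)ᵀ.

Sanity check: (A − (6)·I) v_1 = (0, 0, 0, 0)ᵀ = 0. ✓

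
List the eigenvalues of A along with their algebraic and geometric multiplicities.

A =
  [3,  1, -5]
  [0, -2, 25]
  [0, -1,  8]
λ = 3: alg = 3, geom = 2

Step 1 — factor the characteristic polynomial to read off the algebraic multiplicities:
  χ_A(x) = (x - 3)^3

Step 2 — compute geometric multiplicities via the rank-nullity identity g(λ) = n − rank(A − λI):
  rank(A − (3)·I) = 1, so dim ker(A − (3)·I) = n − 1 = 2

Summary:
  λ = 3: algebraic multiplicity = 3, geometric multiplicity = 2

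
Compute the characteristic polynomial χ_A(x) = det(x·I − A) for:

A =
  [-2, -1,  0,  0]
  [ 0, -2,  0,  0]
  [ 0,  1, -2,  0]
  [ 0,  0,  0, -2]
x^4 + 8*x^3 + 24*x^2 + 32*x + 16

Expanding det(x·I − A) (e.g. by cofactor expansion or by noting that A is similar to its Jordan form J, which has the same characteristic polynomial as A) gives
  χ_A(x) = x^4 + 8*x^3 + 24*x^2 + 32*x + 16
which factors as (x + 2)^4. The eigenvalues (with algebraic multiplicities) are λ = -2 with multiplicity 4.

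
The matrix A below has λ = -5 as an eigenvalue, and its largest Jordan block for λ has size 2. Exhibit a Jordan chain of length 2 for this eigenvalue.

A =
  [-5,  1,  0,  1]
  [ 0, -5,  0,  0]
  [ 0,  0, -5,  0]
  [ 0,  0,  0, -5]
A Jordan chain for λ = -5 of length 2:
v_1 = (1, 0, 0, 0)ᵀ
v_2 = (0, 1, 0, 0)ᵀ

Let N = A − (-5)·I. We want v_2 with N^2 v_2 = 0 but N^1 v_2 ≠ 0; then v_{j-1} := N · v_j for j = 2, …, 2.

Pick v_2 = (0, 1, 0, 0)ᵀ.
Then v_1 = N · v_2 = (1, 0, 0, 0)ᵀ.

Sanity check: (A − (-5)·I) v_1 = (0, 0, 0, 0)ᵀ = 0. ✓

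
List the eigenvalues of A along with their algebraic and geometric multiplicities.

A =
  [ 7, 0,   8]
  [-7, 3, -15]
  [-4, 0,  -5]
λ = -1: alg = 1, geom = 1; λ = 3: alg = 2, geom = 1

Step 1 — factor the characteristic polynomial to read off the algebraic multiplicities:
  χ_A(x) = (x - 3)^2*(x + 1)

Step 2 — compute geometric multiplicities via the rank-nullity identity g(λ) = n − rank(A − λI):
  rank(A − (-1)·I) = 2, so dim ker(A − (-1)·I) = n − 2 = 1
  rank(A − (3)·I) = 2, so dim ker(A − (3)·I) = n − 2 = 1

Summary:
  λ = -1: algebraic multiplicity = 1, geometric multiplicity = 1
  λ = 3: algebraic multiplicity = 2, geometric multiplicity = 1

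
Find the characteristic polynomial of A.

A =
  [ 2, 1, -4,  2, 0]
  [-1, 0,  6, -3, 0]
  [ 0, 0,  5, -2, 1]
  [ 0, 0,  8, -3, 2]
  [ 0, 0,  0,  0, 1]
x^5 - 5*x^4 + 10*x^3 - 10*x^2 + 5*x - 1

Expanding det(x·I − A) (e.g. by cofactor expansion or by noting that A is similar to its Jordan form J, which has the same characteristic polynomial as A) gives
  χ_A(x) = x^5 - 5*x^4 + 10*x^3 - 10*x^2 + 5*x - 1
which factors as (x - 1)^5. The eigenvalues (with algebraic multiplicities) are λ = 1 with multiplicity 5.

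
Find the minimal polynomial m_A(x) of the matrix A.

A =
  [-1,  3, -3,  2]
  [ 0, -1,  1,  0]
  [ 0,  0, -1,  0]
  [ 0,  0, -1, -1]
x^3 + 3*x^2 + 3*x + 1

The characteristic polynomial is χ_A(x) = (x + 1)^4, so the eigenvalues are known. The minimal polynomial is
  m_A(x) = Π_λ (x − λ)^{k_λ}
where k_λ is the size of the *largest* Jordan block for λ (equivalently, the smallest k with (A − λI)^k v = 0 for every generalised eigenvector v of λ).

  λ = -1: largest Jordan block has size 3, contributing (x + 1)^3

So m_A(x) = (x + 1)^3 = x^3 + 3*x^2 + 3*x + 1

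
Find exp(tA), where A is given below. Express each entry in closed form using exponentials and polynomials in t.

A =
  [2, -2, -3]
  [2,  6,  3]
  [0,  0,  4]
e^{tA} =
  [-2*t*exp(4*t) + exp(4*t), -2*t*exp(4*t), -3*t*exp(4*t)]
  [2*t*exp(4*t), 2*t*exp(4*t) + exp(4*t), 3*t*exp(4*t)]
  [0, 0, exp(4*t)]

Strategy: write A = P · J · P⁻¹ where J is a Jordan canonical form, so e^{tA} = P · e^{tJ} · P⁻¹, and e^{tJ} can be computed block-by-block.

A has Jordan form
J =
  [4, 1, 0]
  [0, 4, 0]
  [0, 0, 4]
(up to reordering of blocks).

Per-block formulas:
  For a 1×1 block at λ = 4: exp(t · [4]) = [e^(4t)].
  For a 2×2 Jordan block J_2(4): exp(t · J_2(4)) = e^(4t)·(I + t·N), where N is the 2×2 nilpotent shift.

After assembling e^{tJ} and conjugating by P, we get:

e^{tA} =
  [-2*t*exp(4*t) + exp(4*t), -2*t*exp(4*t), -3*t*exp(4*t)]
  [2*t*exp(4*t), 2*t*exp(4*t) + exp(4*t), 3*t*exp(4*t)]
  [0, 0, exp(4*t)]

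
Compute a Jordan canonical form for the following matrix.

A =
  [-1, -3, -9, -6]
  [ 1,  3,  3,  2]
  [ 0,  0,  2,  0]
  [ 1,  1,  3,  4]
J_2(2) ⊕ J_1(2) ⊕ J_1(2)

The characteristic polynomial is
  det(x·I − A) = x^4 - 8*x^3 + 24*x^2 - 32*x + 16 = (x - 2)^4

Eigenvalues and multiplicities (the geometric multiplicity of λ is n − rank(A − λI), which equals the number of Jordan blocks for λ):
  λ = 2: algebraic multiplicity = 4, geometric multiplicity = 3

Determining the block sizes for each eigenvalue:
  λ = 2: 3 blocks summing to 4 forces exactly one block of size 2 and the rest size 1 → block sizes [2, 1, 1]

Assembling the blocks gives a Jordan form
J =
  [2, 1, 0, 0]
  [0, 2, 0, 0]
  [0, 0, 2, 0]
  [0, 0, 0, 2]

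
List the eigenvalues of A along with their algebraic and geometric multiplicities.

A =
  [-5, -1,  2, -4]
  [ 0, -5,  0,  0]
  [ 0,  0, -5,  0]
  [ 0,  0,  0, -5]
λ = -5: alg = 4, geom = 3

Step 1 — factor the characteristic polynomial to read off the algebraic multiplicities:
  χ_A(x) = (x + 5)^4

Step 2 — compute geometric multiplicities via the rank-nullity identity g(λ) = n − rank(A − λI):
  rank(A − (-5)·I) = 1, so dim ker(A − (-5)·I) = n − 1 = 3

Summary:
  λ = -5: algebraic multiplicity = 4, geometric multiplicity = 3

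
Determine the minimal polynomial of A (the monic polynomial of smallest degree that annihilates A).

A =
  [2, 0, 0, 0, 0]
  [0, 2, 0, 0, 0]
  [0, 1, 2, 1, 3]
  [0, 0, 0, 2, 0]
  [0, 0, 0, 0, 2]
x^2 - 4*x + 4

The characteristic polynomial is χ_A(x) = (x - 2)^5, so the eigenvalues are known. The minimal polynomial is
  m_A(x) = Π_λ (x − λ)^{k_λ}
where k_λ is the size of the *largest* Jordan block for λ (equivalently, the smallest k with (A − λI)^k v = 0 for every generalised eigenvector v of λ).

  λ = 2: largest Jordan block has size 2, contributing (x − 2)^2

So m_A(x) = (x - 2)^2 = x^2 - 4*x + 4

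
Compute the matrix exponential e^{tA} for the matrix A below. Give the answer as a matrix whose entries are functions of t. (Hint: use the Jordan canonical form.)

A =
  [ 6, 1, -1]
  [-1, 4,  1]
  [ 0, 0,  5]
e^{tA} =
  [t*exp(5*t) + exp(5*t), t*exp(5*t), -t*exp(5*t)]
  [-t*exp(5*t), -t*exp(5*t) + exp(5*t), t*exp(5*t)]
  [0, 0, exp(5*t)]

Strategy: write A = P · J · P⁻¹ where J is a Jordan canonical form, so e^{tA} = P · e^{tJ} · P⁻¹, and e^{tJ} can be computed block-by-block.

A has Jordan form
J =
  [5, 1, 0]
  [0, 5, 0]
  [0, 0, 5]
(up to reordering of blocks).

Per-block formulas:
  For a 2×2 Jordan block J_2(5): exp(t · J_2(5)) = e^(5t)·(I + t·N), where N is the 2×2 nilpotent shift.
  For a 1×1 block at λ = 5: exp(t · [5]) = [e^(5t)].

After assembling e^{tJ} and conjugating by P, we get:

e^{tA} =
  [t*exp(5*t) + exp(5*t), t*exp(5*t), -t*exp(5*t)]
  [-t*exp(5*t), -t*exp(5*t) + exp(5*t), t*exp(5*t)]
  [0, 0, exp(5*t)]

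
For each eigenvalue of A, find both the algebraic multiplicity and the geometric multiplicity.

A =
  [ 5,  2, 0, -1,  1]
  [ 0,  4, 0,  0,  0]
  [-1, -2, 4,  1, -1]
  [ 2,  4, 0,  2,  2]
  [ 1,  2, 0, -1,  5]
λ = 4: alg = 5, geom = 4

Step 1 — factor the characteristic polynomial to read off the algebraic multiplicities:
  χ_A(x) = (x - 4)^5

Step 2 — compute geometric multiplicities via the rank-nullity identity g(λ) = n − rank(A − λI):
  rank(A − (4)·I) = 1, so dim ker(A − (4)·I) = n − 1 = 4

Summary:
  λ = 4: algebraic multiplicity = 5, geometric multiplicity = 4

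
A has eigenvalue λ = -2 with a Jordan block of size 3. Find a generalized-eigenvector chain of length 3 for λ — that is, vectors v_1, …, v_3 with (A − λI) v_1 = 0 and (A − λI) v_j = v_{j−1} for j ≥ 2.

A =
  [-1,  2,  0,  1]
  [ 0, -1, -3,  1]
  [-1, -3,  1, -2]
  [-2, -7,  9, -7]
A Jordan chain for λ = -2 of length 3:
v_1 = (-1, 1, 0, -1)ᵀ
v_2 = (1, 0, -1, -2)ᵀ
v_3 = (1, 0, 0, 0)ᵀ

Let N = A − (-2)·I. We want v_3 with N^3 v_3 = 0 but N^2 v_3 ≠ 0; then v_{j-1} := N · v_j for j = 3, …, 2.

Pick v_3 = (1, 0, 0, 0)ᵀ.
Then v_2 = N · v_3 = (1, 0, -1, -2)ᵀ.
Then v_1 = N · v_2 = (-1, 1, 0, -1)ᵀ.

Sanity check: (A − (-2)·I) v_1 = (0, 0, 0, 0)ᵀ = 0. ✓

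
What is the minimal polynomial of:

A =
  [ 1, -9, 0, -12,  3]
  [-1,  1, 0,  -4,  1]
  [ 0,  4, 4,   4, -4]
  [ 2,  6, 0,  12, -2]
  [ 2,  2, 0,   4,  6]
x^3 - 16*x^2 + 84*x - 144

The characteristic polynomial is χ_A(x) = (x - 6)^2*(x - 4)^3, so the eigenvalues are known. The minimal polynomial is
  m_A(x) = Π_λ (x − λ)^{k_λ}
where k_λ is the size of the *largest* Jordan block for λ (equivalently, the smallest k with (A − λI)^k v = 0 for every generalised eigenvector v of λ).

  λ = 4: largest Jordan block has size 1, contributing (x − 4)
  λ = 6: largest Jordan block has size 2, contributing (x − 6)^2

So m_A(x) = (x - 6)^2*(x - 4) = x^3 - 16*x^2 + 84*x - 144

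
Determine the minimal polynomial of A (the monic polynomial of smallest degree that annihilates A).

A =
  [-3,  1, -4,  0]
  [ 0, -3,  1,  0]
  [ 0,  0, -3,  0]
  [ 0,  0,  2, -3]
x^3 + 9*x^2 + 27*x + 27

The characteristic polynomial is χ_A(x) = (x + 3)^4, so the eigenvalues are known. The minimal polynomial is
  m_A(x) = Π_λ (x − λ)^{k_λ}
where k_λ is the size of the *largest* Jordan block for λ (equivalently, the smallest k with (A − λI)^k v = 0 for every generalised eigenvector v of λ).

  λ = -3: largest Jordan block has size 3, contributing (x + 3)^3

So m_A(x) = (x + 3)^3 = x^3 + 9*x^2 + 27*x + 27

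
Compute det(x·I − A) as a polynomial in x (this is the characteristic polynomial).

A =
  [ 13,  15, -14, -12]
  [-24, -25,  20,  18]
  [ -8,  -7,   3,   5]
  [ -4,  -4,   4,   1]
x^4 + 8*x^3 + 22*x^2 + 24*x + 9

Expanding det(x·I − A) (e.g. by cofactor expansion or by noting that A is similar to its Jordan form J, which has the same characteristic polynomial as A) gives
  χ_A(x) = x^4 + 8*x^3 + 22*x^2 + 24*x + 9
which factors as (x + 1)^2*(x + 3)^2. The eigenvalues (with algebraic multiplicities) are λ = -3 with multiplicity 2, λ = -1 with multiplicity 2.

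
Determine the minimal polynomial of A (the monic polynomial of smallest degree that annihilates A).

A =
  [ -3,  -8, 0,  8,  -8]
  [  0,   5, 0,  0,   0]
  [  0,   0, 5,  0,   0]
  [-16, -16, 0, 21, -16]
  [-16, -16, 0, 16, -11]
x^2 - 2*x - 15

The characteristic polynomial is χ_A(x) = (x - 5)^4*(x + 3), so the eigenvalues are known. The minimal polynomial is
  m_A(x) = Π_λ (x − λ)^{k_λ}
where k_λ is the size of the *largest* Jordan block for λ (equivalently, the smallest k with (A − λI)^k v = 0 for every generalised eigenvector v of λ).

  λ = -3: largest Jordan block has size 1, contributing (x + 3)
  λ = 5: largest Jordan block has size 1, contributing (x − 5)

So m_A(x) = (x - 5)*(x + 3) = x^2 - 2*x - 15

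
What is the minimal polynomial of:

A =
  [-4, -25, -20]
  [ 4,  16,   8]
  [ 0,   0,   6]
x^2 - 12*x + 36

The characteristic polynomial is χ_A(x) = (x - 6)^3, so the eigenvalues are known. The minimal polynomial is
  m_A(x) = Π_λ (x − λ)^{k_λ}
where k_λ is the size of the *largest* Jordan block for λ (equivalently, the smallest k with (A − λI)^k v = 0 for every generalised eigenvector v of λ).

  λ = 6: largest Jordan block has size 2, contributing (x − 6)^2

So m_A(x) = (x - 6)^2 = x^2 - 12*x + 36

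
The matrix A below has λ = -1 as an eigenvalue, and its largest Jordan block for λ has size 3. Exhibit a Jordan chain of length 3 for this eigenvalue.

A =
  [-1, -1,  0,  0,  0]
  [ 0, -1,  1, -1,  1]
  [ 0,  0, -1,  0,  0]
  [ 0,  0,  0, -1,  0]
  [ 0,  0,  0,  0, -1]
A Jordan chain for λ = -1 of length 3:
v_1 = (-1, 0, 0, 0, 0)ᵀ
v_2 = (0, 1, 0, 0, 0)ᵀ
v_3 = (0, 0, 1, 0, 0)ᵀ

Let N = A − (-1)·I. We want v_3 with N^3 v_3 = 0 but N^2 v_3 ≠ 0; then v_{j-1} := N · v_j for j = 3, …, 2.

Pick v_3 = (0, 0, 1, 0, 0)ᵀ.
Then v_2 = N · v_3 = (0, 1, 0, 0, 0)ᵀ.
Then v_1 = N · v_2 = (-1, 0, 0, 0, 0)ᵀ.

Sanity check: (A − (-1)·I) v_1 = (0, 0, 0, 0, 0)ᵀ = 0. ✓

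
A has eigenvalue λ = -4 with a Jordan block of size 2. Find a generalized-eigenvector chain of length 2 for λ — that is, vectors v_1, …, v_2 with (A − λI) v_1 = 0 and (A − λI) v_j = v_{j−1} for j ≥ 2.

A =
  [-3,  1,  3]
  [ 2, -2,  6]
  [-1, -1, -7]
A Jordan chain for λ = -4 of length 2:
v_1 = (1, 2, -1)ᵀ
v_2 = (1, 0, 0)ᵀ

Let N = A − (-4)·I. We want v_2 with N^2 v_2 = 0 but N^1 v_2 ≠ 0; then v_{j-1} := N · v_j for j = 2, …, 2.

Pick v_2 = (1, 0, 0)ᵀ.
Then v_1 = N · v_2 = (1, 2, -1)ᵀ.

Sanity check: (A − (-4)·I) v_1 = (0, 0, 0)ᵀ = 0. ✓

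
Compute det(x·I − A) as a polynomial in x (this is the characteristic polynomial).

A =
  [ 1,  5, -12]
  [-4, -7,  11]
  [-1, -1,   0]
x^3 + 6*x^2 + 12*x + 8

Expanding det(x·I − A) (e.g. by cofactor expansion or by noting that A is similar to its Jordan form J, which has the same characteristic polynomial as A) gives
  χ_A(x) = x^3 + 6*x^2 + 12*x + 8
which factors as (x + 2)^3. The eigenvalues (with algebraic multiplicities) are λ = -2 with multiplicity 3.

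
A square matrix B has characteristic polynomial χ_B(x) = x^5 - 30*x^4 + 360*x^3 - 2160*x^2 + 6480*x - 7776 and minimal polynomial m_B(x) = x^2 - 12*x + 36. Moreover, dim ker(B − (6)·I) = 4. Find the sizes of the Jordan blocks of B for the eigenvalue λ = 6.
Block sizes for λ = 6: [2, 1, 1, 1]

Step 1 — from the characteristic polynomial, algebraic multiplicity of λ = 6 is 5. From dim ker(B − (6)·I) = 4, there are exactly 4 Jordan blocks for λ = 6.
Step 2 — from the minimal polynomial, the factor (x − 6)^2 tells us the largest block for λ = 6 has size 2.
Step 3 — with total size 5, 4 blocks, and largest block 2, the block sizes (in nonincreasing order) are [2, 1, 1, 1].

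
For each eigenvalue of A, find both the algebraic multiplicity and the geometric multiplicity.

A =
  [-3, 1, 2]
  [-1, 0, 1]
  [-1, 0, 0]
λ = -1: alg = 3, geom = 1

Step 1 — factor the characteristic polynomial to read off the algebraic multiplicities:
  χ_A(x) = (x + 1)^3

Step 2 — compute geometric multiplicities via the rank-nullity identity g(λ) = n − rank(A − λI):
  rank(A − (-1)·I) = 2, so dim ker(A − (-1)·I) = n − 2 = 1

Summary:
  λ = -1: algebraic multiplicity = 3, geometric multiplicity = 1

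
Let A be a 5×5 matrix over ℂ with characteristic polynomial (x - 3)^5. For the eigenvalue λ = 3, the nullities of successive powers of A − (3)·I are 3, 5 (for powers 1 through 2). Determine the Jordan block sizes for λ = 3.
Block sizes for λ = 3: [2, 2, 1]

From the dimensions of kernels of powers, the number of Jordan blocks of size at least j is d_j − d_{j−1} where d_j = dim ker(N^j) (with d_0 = 0). Computing the differences gives [3, 2].
The number of blocks of size exactly k is (#blocks of size ≥ k) − (#blocks of size ≥ k + 1), so the partition is: 1 block(s) of size 1, 2 block(s) of size 2.
In nonincreasing order the block sizes are [2, 2, 1].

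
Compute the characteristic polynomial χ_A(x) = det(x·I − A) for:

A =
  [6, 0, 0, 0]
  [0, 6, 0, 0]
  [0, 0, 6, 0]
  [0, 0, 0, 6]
x^4 - 24*x^3 + 216*x^2 - 864*x + 1296

Expanding det(x·I − A) (e.g. by cofactor expansion or by noting that A is similar to its Jordan form J, which has the same characteristic polynomial as A) gives
  χ_A(x) = x^4 - 24*x^3 + 216*x^2 - 864*x + 1296
which factors as (x - 6)^4. The eigenvalues (with algebraic multiplicities) are λ = 6 with multiplicity 4.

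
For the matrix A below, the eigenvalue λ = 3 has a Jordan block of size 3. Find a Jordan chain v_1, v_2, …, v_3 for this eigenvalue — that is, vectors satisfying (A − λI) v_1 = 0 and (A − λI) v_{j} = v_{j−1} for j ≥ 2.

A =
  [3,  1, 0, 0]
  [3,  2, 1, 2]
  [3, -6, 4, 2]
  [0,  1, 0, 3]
A Jordan chain for λ = 3 of length 3:
v_1 = (3, 0, -15, 3)ᵀ
v_2 = (0, 3, 3, 0)ᵀ
v_3 = (1, 0, 0, 0)ᵀ

Let N = A − (3)·I. We want v_3 with N^3 v_3 = 0 but N^2 v_3 ≠ 0; then v_{j-1} := N · v_j for j = 3, …, 2.

Pick v_3 = (1, 0, 0, 0)ᵀ.
Then v_2 = N · v_3 = (0, 3, 3, 0)ᵀ.
Then v_1 = N · v_2 = (3, 0, -15, 3)ᵀ.

Sanity check: (A − (3)·I) v_1 = (0, 0, 0, 0)ᵀ = 0. ✓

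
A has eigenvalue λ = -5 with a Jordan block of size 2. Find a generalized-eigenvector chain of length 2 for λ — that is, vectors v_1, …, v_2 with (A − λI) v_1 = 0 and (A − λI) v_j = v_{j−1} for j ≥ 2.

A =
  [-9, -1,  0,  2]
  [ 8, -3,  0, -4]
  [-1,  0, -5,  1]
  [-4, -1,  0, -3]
A Jordan chain for λ = -5 of length 2:
v_1 = (-4, 8, -1, -4)ᵀ
v_2 = (1, 0, 0, 0)ᵀ

Let N = A − (-5)·I. We want v_2 with N^2 v_2 = 0 but N^1 v_2 ≠ 0; then v_{j-1} := N · v_j for j = 2, …, 2.

Pick v_2 = (1, 0, 0, 0)ᵀ.
Then v_1 = N · v_2 = (-4, 8, -1, -4)ᵀ.

Sanity check: (A − (-5)·I) v_1 = (0, 0, 0, 0)ᵀ = 0. ✓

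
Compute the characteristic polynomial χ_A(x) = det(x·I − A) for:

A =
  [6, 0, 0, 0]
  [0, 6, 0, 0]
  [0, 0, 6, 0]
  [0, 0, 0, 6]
x^4 - 24*x^3 + 216*x^2 - 864*x + 1296

Expanding det(x·I − A) (e.g. by cofactor expansion or by noting that A is similar to its Jordan form J, which has the same characteristic polynomial as A) gives
  χ_A(x) = x^4 - 24*x^3 + 216*x^2 - 864*x + 1296
which factors as (x - 6)^4. The eigenvalues (with algebraic multiplicities) are λ = 6 with multiplicity 4.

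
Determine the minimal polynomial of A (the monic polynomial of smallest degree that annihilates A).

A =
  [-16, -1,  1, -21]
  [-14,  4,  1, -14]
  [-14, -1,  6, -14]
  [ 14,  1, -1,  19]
x^3 - 8*x^2 + 5*x + 50

The characteristic polynomial is χ_A(x) = (x - 5)^3*(x + 2), so the eigenvalues are known. The minimal polynomial is
  m_A(x) = Π_λ (x − λ)^{k_λ}
where k_λ is the size of the *largest* Jordan block for λ (equivalently, the smallest k with (A − λI)^k v = 0 for every generalised eigenvector v of λ).

  λ = -2: largest Jordan block has size 1, contributing (x + 2)
  λ = 5: largest Jordan block has size 2, contributing (x − 5)^2

So m_A(x) = (x - 5)^2*(x + 2) = x^3 - 8*x^2 + 5*x + 50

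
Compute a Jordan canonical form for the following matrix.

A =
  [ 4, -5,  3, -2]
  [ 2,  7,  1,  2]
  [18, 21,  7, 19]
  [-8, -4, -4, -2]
J_1(-2) ⊕ J_3(6)

The characteristic polynomial is
  det(x·I − A) = x^4 - 16*x^3 + 72*x^2 - 432 = (x - 6)^3*(x + 2)

Eigenvalues and multiplicities (the geometric multiplicity of λ is n − rank(A − λI), which equals the number of Jordan blocks for λ):
  λ = -2: algebraic multiplicity = 1, geometric multiplicity = 1
  λ = 6: algebraic multiplicity = 3, geometric multiplicity = 1

Determining the block sizes for each eigenvalue:
  λ = -2: one block (gm = 1), so the single block has size am = 1 → block sizes [1]
  λ = 6: one block (gm = 1), so the single block has size am = 3 → block sizes [3]

Assembling the blocks gives a Jordan form
J =
  [-2, 0, 0, 0]
  [ 0, 6, 1, 0]
  [ 0, 0, 6, 1]
  [ 0, 0, 0, 6]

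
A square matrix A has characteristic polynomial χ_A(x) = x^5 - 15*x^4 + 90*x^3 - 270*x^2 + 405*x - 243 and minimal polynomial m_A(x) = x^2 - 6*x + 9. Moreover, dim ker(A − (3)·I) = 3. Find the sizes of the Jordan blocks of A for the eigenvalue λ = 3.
Block sizes for λ = 3: [2, 2, 1]

Step 1 — from the characteristic polynomial, algebraic multiplicity of λ = 3 is 5. From dim ker(A − (3)·I) = 3, there are exactly 3 Jordan blocks for λ = 3.
Step 2 — from the minimal polynomial, the factor (x − 3)^2 tells us the largest block for λ = 3 has size 2.
Step 3 — with total size 5, 3 blocks, and largest block 2, the block sizes (in nonincreasing order) are [2, 2, 1].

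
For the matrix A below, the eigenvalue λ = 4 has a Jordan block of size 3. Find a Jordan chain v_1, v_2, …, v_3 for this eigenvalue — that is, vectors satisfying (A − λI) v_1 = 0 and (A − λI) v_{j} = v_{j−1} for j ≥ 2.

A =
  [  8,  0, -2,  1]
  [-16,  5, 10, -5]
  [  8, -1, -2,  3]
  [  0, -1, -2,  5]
A Jordan chain for λ = 4 of length 3:
v_1 = (1, -4, 2, 0)ᵀ
v_2 = (0, 1, -1, -1)ᵀ
v_3 = (0, 1, 0, 0)ᵀ

Let N = A − (4)·I. We want v_3 with N^3 v_3 = 0 but N^2 v_3 ≠ 0; then v_{j-1} := N · v_j for j = 3, …, 2.

Pick v_3 = (0, 1, 0, 0)ᵀ.
Then v_2 = N · v_3 = (0, 1, -1, -1)ᵀ.
Then v_1 = N · v_2 = (1, -4, 2, 0)ᵀ.

Sanity check: (A − (4)·I) v_1 = (0, 0, 0, 0)ᵀ = 0. ✓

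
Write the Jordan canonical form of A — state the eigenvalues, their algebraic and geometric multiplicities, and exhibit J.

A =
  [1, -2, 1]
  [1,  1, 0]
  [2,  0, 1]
J_3(1)

The characteristic polynomial is
  det(x·I − A) = x^3 - 3*x^2 + 3*x - 1 = (x - 1)^3

Eigenvalues and multiplicities (the geometric multiplicity of λ is n − rank(A − λI), which equals the number of Jordan blocks for λ):
  λ = 1: algebraic multiplicity = 3, geometric multiplicity = 1

Determining the block sizes for each eigenvalue:
  λ = 1: one block (gm = 1), so the single block has size am = 3 → block sizes [3]

Assembling the blocks gives a Jordan form
J =
  [1, 1, 0]
  [0, 1, 1]
  [0, 0, 1]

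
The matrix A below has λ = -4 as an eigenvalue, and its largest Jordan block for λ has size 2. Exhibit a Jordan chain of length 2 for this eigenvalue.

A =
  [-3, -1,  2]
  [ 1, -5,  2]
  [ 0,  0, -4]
A Jordan chain for λ = -4 of length 2:
v_1 = (1, 1, 0)ᵀ
v_2 = (1, 0, 0)ᵀ

Let N = A − (-4)·I. We want v_2 with N^2 v_2 = 0 but N^1 v_2 ≠ 0; then v_{j-1} := N · v_j for j = 2, …, 2.

Pick v_2 = (1, 0, 0)ᵀ.
Then v_1 = N · v_2 = (1, 1, 0)ᵀ.

Sanity check: (A − (-4)·I) v_1 = (0, 0, 0)ᵀ = 0. ✓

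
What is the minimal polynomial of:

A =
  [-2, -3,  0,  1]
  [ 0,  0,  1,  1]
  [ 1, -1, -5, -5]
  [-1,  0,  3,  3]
x^2 + 2*x + 1

The characteristic polynomial is χ_A(x) = (x + 1)^4, so the eigenvalues are known. The minimal polynomial is
  m_A(x) = Π_λ (x − λ)^{k_λ}
where k_λ is the size of the *largest* Jordan block for λ (equivalently, the smallest k with (A − λI)^k v = 0 for every generalised eigenvector v of λ).

  λ = -1: largest Jordan block has size 2, contributing (x + 1)^2

So m_A(x) = (x + 1)^2 = x^2 + 2*x + 1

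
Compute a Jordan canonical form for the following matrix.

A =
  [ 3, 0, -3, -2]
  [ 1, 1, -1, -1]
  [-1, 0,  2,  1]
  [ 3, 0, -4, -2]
J_3(1) ⊕ J_1(1)

The characteristic polynomial is
  det(x·I − A) = x^4 - 4*x^3 + 6*x^2 - 4*x + 1 = (x - 1)^4

Eigenvalues and multiplicities (the geometric multiplicity of λ is n − rank(A − λI), which equals the number of Jordan blocks for λ):
  λ = 1: algebraic multiplicity = 4, geometric multiplicity = 2

Determining the block sizes for each eigenvalue:
  λ = 1: with am = 4 and gm = 2, the partition is not yet determined (e.g. several partitions of 4 into 2 parts exist). Let N = A − (1)·I. Computing rank(N^1) = 2, rank(N^2) = 1, rank(N^3) = 0; the number of blocks of size ≥ j is rank(N^{j−1}) − rank(N^j), giving [2, 1, 1]. So we have 1 block(s) of size 3, 1 block(s) of size 1 → block sizes [3, 1]

Assembling the blocks gives a Jordan form
J =
  [1, 1, 0, 0]
  [0, 1, 1, 0]
  [0, 0, 1, 0]
  [0, 0, 0, 1]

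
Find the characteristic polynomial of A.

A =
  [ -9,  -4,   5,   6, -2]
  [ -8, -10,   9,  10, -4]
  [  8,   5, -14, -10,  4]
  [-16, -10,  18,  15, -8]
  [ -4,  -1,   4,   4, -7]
x^5 + 25*x^4 + 250*x^3 + 1250*x^2 + 3125*x + 3125

Expanding det(x·I − A) (e.g. by cofactor expansion or by noting that A is similar to its Jordan form J, which has the same characteristic polynomial as A) gives
  χ_A(x) = x^5 + 25*x^4 + 250*x^3 + 1250*x^2 + 3125*x + 3125
which factors as (x + 5)^5. The eigenvalues (with algebraic multiplicities) are λ = -5 with multiplicity 5.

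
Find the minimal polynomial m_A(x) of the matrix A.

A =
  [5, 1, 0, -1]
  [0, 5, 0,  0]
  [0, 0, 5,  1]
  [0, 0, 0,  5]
x^2 - 10*x + 25

The characteristic polynomial is χ_A(x) = (x - 5)^4, so the eigenvalues are known. The minimal polynomial is
  m_A(x) = Π_λ (x − λ)^{k_λ}
where k_λ is the size of the *largest* Jordan block for λ (equivalently, the smallest k with (A − λI)^k v = 0 for every generalised eigenvector v of λ).

  λ = 5: largest Jordan block has size 2, contributing (x − 5)^2

So m_A(x) = (x - 5)^2 = x^2 - 10*x + 25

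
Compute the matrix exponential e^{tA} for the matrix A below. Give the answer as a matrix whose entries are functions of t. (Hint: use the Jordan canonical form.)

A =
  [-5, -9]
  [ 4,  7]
e^{tA} =
  [-6*t*exp(t) + exp(t), -9*t*exp(t)]
  [4*t*exp(t), 6*t*exp(t) + exp(t)]

Strategy: write A = P · J · P⁻¹ where J is a Jordan canonical form, so e^{tA} = P · e^{tJ} · P⁻¹, and e^{tJ} can be computed block-by-block.

A has Jordan form
J =
  [1, 1]
  [0, 1]
(up to reordering of blocks).

Per-block formulas:
  For a 2×2 Jordan block J_2(1): exp(t · J_2(1)) = e^(1t)·(I + t·N), where N is the 2×2 nilpotent shift.

After assembling e^{tJ} and conjugating by P, we get:

e^{tA} =
  [-6*t*exp(t) + exp(t), -9*t*exp(t)]
  [4*t*exp(t), 6*t*exp(t) + exp(t)]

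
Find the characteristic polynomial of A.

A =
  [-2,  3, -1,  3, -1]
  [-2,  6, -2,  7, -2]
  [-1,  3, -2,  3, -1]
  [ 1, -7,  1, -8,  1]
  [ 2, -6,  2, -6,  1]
x^5 + 5*x^4 + 10*x^3 + 10*x^2 + 5*x + 1

Expanding det(x·I − A) (e.g. by cofactor expansion or by noting that A is similar to its Jordan form J, which has the same characteristic polynomial as A) gives
  χ_A(x) = x^5 + 5*x^4 + 10*x^3 + 10*x^2 + 5*x + 1
which factors as (x + 1)^5. The eigenvalues (with algebraic multiplicities) are λ = -1 with multiplicity 5.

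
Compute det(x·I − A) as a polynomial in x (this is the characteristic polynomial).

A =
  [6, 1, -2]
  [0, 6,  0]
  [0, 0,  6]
x^3 - 18*x^2 + 108*x - 216

Expanding det(x·I − A) (e.g. by cofactor expansion or by noting that A is similar to its Jordan form J, which has the same characteristic polynomial as A) gives
  χ_A(x) = x^3 - 18*x^2 + 108*x - 216
which factors as (x - 6)^3. The eigenvalues (with algebraic multiplicities) are λ = 6 with multiplicity 3.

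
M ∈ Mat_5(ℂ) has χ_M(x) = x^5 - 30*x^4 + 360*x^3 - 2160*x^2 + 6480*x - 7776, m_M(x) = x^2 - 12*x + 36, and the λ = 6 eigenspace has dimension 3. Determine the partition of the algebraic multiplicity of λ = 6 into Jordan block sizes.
Block sizes for λ = 6: [2, 2, 1]

Step 1 — from the characteristic polynomial, algebraic multiplicity of λ = 6 is 5. From dim ker(M − (6)·I) = 3, there are exactly 3 Jordan blocks for λ = 6.
Step 2 — from the minimal polynomial, the factor (x − 6)^2 tells us the largest block for λ = 6 has size 2.
Step 3 — with total size 5, 3 blocks, and largest block 2, the block sizes (in nonincreasing order) are [2, 2, 1].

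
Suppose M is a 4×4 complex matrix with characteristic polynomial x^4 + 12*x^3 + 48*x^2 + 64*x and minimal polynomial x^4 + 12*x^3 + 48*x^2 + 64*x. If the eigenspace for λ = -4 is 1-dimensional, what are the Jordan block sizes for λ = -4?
Block sizes for λ = -4: [3]

Step 1 — from the characteristic polynomial, algebraic multiplicity of λ = -4 is 3. From dim ker(M − (-4)·I) = 1, there are exactly 1 Jordan blocks for λ = -4.
Step 2 — from the minimal polynomial, the factor (x + 4)^3 tells us the largest block for λ = -4 has size 3.
Step 3 — with total size 3, 1 blocks, and largest block 3, the block sizes (in nonincreasing order) are [3].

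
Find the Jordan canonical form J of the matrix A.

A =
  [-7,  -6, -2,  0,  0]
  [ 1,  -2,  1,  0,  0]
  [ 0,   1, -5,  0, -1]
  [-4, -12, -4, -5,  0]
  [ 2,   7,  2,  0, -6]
J_3(-5) ⊕ J_1(-5) ⊕ J_1(-5)

The characteristic polynomial is
  det(x·I − A) = x^5 + 25*x^4 + 250*x^3 + 1250*x^2 + 3125*x + 3125 = (x + 5)^5

Eigenvalues and multiplicities (the geometric multiplicity of λ is n − rank(A − λI), which equals the number of Jordan blocks for λ):
  λ = -5: algebraic multiplicity = 5, geometric multiplicity = 3

Determining the block sizes for each eigenvalue:
  λ = -5: with am = 5 and gm = 3, the partition is not yet determined (e.g. several partitions of 5 into 3 parts exist). Let N = A − (-5)·I. Computing rank(N^1) = 2, rank(N^2) = 1, rank(N^3) = 0; the number of blocks of size ≥ j is rank(N^{j−1}) − rank(N^j), giving [3, 1, 1]. So we have 1 block(s) of size 3, 2 block(s) of size 1 → block sizes [3, 1, 1]

Assembling the blocks gives a Jordan form
J =
  [-5,  1,  0,  0,  0]
  [ 0, -5,  1,  0,  0]
  [ 0,  0, -5,  0,  0]
  [ 0,  0,  0, -5,  0]
  [ 0,  0,  0,  0, -5]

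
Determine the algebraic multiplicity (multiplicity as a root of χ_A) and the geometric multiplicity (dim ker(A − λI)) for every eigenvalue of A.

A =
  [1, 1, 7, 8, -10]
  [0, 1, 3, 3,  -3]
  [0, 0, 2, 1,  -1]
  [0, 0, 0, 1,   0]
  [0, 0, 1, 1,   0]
λ = 1: alg = 5, geom = 3

Step 1 — factor the characteristic polynomial to read off the algebraic multiplicities:
  χ_A(x) = (x - 1)^5

Step 2 — compute geometric multiplicities via the rank-nullity identity g(λ) = n − rank(A − λI):
  rank(A − (1)·I) = 2, so dim ker(A − (1)·I) = n − 2 = 3

Summary:
  λ = 1: algebraic multiplicity = 5, geometric multiplicity = 3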